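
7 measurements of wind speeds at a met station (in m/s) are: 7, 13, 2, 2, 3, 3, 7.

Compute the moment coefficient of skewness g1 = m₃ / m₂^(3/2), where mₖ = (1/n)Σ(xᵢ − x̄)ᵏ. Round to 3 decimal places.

x̄ = (7 + 13 + 2 + 2 + 3 + 3 + 7) / 7 = 5.2857
deviations (xᵢ − x̄): 1.7143, 7.7143, -3.2857, -3.2857, -2.2857, -2.2857, 1.7143
Σ(xᵢ − x̄)² = 97.4286 ⇒ m₂ = 97.4286/7 = 13.91837
Σ(xᵢ − x̄)³ = 374.3265 ⇒ m₃ = 374.3265/7 = 53.47522
m₂^(3/2) = 13.91837^(1.5) = 51.92571
g1 = m₃ / m₂^(3/2) = 53.47522 / 51.92571 ≈ 1.030

1.030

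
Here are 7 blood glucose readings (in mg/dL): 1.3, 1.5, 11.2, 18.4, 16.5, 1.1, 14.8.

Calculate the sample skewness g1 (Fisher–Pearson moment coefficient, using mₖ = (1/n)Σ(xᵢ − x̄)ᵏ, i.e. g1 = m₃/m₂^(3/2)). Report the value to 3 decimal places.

-0.074

x̄ = (1.3 + 1.5 + 11.2 + 18.4 + 16.5 + 1.1 + 14.8) / 7 = 9.2571
deviations (xᵢ − x̄): -7.9571, -7.7571, 1.9429, 9.1429, 7.2429, -8.1571, 5.5429
Σ(xᵢ − x̄)² = 360.5771 ⇒ m₂ = 360.5771/7 = 51.51102
Σ(xᵢ − x̄)³ = -191.5065 ⇒ m₃ = -191.5065/7 = -27.35808
m₂^(3/2) = 51.51102^(1.5) = 369.70066
g1 = m₃ / m₂^(3/2) = -27.35808 / 369.70066 ≈ -0.074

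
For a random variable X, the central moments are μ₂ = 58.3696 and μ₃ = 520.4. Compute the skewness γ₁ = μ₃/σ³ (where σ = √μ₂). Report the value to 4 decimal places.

σ = √μ₂ = √58.3696 = 7.64000
σ³ = μ₂^(3/2) = 445.94374
γ₁ = μ₃/σ³ = 520.4 / 445.94374 ≈ 1.1670

1.1670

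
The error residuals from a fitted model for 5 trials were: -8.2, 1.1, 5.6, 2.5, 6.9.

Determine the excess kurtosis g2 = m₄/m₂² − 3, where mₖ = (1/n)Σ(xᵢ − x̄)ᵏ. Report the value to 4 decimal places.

-0.4387

x̄ = 1.5800
Σ(xᵢ − x̄)² = 141.1880 ⇒ m₂ = 28.23760
Σ(xᵢ − x̄)⁴ = 10211.5703 ⇒ m₄ = 2042.31405
m₂² = 797.36205
g2 = m₄/m₂² − 3 = 2.56134 − 3 ≈ -0.4387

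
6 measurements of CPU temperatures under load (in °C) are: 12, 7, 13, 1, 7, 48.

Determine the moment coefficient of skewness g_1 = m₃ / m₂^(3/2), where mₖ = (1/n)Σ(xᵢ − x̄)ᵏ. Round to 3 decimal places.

1.528

x̄ = (12 + 7 + 13 + 1 + 7 + 48) / 6 = 14.6667
deviations (xᵢ − x̄): -2.6667, -7.6667, -1.6667, -13.6667, -7.6667, 33.3333
Σ(xᵢ − x̄)² = 1425.3333 ⇒ m₂ = 1425.3333/6 = 237.55556
Σ(xᵢ − x̄)³ = 33559.5556 ⇒ m₃ = 33559.5556/6 = 5593.25926
m₂^(3/2) = 237.55556^(1.5) = 3661.40514
g_1 = m₃ / m₂^(3/2) = 5593.25926 / 3661.40514 ≈ 1.528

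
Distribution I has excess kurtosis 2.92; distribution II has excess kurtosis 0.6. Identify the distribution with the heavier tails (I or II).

I

Higher excess kurtosis ⇒ heavier tails relative to the normal distribution.
2.92 vs 0.6: the larger is 2.92, so I has heavier tails.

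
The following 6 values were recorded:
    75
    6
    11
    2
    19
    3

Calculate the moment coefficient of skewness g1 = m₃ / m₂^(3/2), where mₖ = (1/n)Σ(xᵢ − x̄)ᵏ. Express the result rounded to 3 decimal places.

1.601

x̄ = (75 + 6 + 11 + 2 + 19 + 3) / 6 = 19.3333
deviations (xᵢ − x̄): 55.6667, -13.3333, -8.3333, -17.3333, -0.3333, -16.3333
Σ(xᵢ − x̄)² = 3913.3333 ⇒ m₂ = 3913.3333/6 = 652.22222
Σ(xᵢ − x̄)³ = 159984.4444 ⇒ m₃ = 159984.4444/6 = 26664.07407
m₂^(3/2) = 652.22222^(1.5) = 16656.86967
g1 = m₃ / m₂^(3/2) = 26664.07407 / 16656.86967 ≈ 1.601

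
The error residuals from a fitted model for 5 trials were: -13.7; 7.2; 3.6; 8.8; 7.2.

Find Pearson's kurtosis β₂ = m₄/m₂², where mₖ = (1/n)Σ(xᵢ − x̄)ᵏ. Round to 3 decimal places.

x̄ = 2.6200
Σ(xᵢ − x̄)² = 347.4480 ⇒ m₂ = 69.48960
Σ(xᵢ − x̄)⁴ = 73277.8745 ⇒ m₄ = 14655.57491
m₂² = 4828.80451
β₂ = m₄/m₂² = 14655.57491 / 4828.80451 ≈ 3.035

3.035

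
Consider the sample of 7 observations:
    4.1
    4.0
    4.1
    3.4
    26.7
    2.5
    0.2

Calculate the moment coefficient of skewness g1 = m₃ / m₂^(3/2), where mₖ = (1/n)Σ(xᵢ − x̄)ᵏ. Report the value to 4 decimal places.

1.9354

x̄ = (4.1 + 4.0 + 4.1 + 3.4 + 26.7 + 2.5 + 0.2) / 7 = 6.4286
deviations (xᵢ − x̄): -2.3286, -2.4286, -2.3286, -3.0286, 20.2714, -3.9286, -6.2286
Σ(xᵢ − x̄)² = 491.0743 ⇒ m₂ = 491.0743/7 = 70.15347
Σ(xᵢ − x̄)³ = 7960.5298 ⇒ m₃ = 7960.5298/7 = 1137.21854
m₂^(3/2) = 70.15347^(1.5) = 587.58910
g1 = m₃ / m₂^(3/2) = 1137.21854 / 587.58910 ≈ 1.9354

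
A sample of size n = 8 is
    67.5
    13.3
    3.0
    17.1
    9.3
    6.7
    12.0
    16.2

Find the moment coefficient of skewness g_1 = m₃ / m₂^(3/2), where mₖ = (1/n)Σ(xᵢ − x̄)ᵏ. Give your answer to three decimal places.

x̄ = (67.5 + 13.3 + 3.0 + 17.1 + 9.3 + 6.7 + 12.0 + 16.2) / 8 = 18.1375
deviations (xᵢ − x̄): 49.3625, -4.8375, -15.1375, -1.0375, -8.8375, -11.4375, -6.1375, -1.9375
Σ(xᵢ − x̄)² = 2940.6187 ⇒ m₂ = 2940.6187/8 = 367.57734
Σ(xᵢ − x̄)³ = 114271.5650 ⇒ m₃ = 114271.5650/8 = 14283.94562
m₂^(3/2) = 367.57734^(1.5) = 7047.30557
g_1 = m₃ / m₂^(3/2) = 14283.94562 / 7047.30557 ≈ 2.027

2.027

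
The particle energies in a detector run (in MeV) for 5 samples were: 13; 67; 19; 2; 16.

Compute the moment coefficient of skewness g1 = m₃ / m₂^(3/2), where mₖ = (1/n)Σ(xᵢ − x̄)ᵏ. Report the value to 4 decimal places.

1.2475

x̄ = (13 + 67 + 19 + 2 + 16) / 5 = 23.4000
deviations (xᵢ − x̄): -10.4000, 43.6000, -4.4000, -21.4000, -7.4000
Σ(xᵢ − x̄)² = 2541.2000 ⇒ m₂ = 2541.2000/5 = 508.24000
Σ(xᵢ − x̄)³ = 71466.2400 ⇒ m₃ = 71466.2400/5 = 14293.24800
m₂^(3/2) = 508.24000^(1.5) = 11457.85346
g1 = m₃ / m₂^(3/2) = 14293.24800 / 11457.85346 ≈ 1.2475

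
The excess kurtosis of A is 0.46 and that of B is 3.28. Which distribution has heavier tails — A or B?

B

Higher excess kurtosis ⇒ heavier tails relative to the normal distribution.
0.46 vs 3.28: the larger is 3.28, so B has heavier tails.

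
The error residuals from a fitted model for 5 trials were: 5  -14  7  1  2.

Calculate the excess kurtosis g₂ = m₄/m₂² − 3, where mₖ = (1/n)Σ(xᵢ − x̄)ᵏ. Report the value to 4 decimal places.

-0.1305

x̄ = 0.2000
Σ(xᵢ − x̄)² = 274.8000 ⇒ m₂ = 54.96000
Σ(xᵢ − x̄)⁴ = 43338.5760 ⇒ m₄ = 8667.71520
m₂² = 3020.60160
g₂ = m₄/m₂² − 3 = 2.86953 − 3 ≈ -0.1305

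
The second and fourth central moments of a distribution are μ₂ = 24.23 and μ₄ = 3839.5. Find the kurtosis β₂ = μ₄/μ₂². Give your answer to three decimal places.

μ₂² = 24.23² = 587.09290
μ₄/μ₂² = 3839.5 / 587.09290 = 6.53985
β₂ ≈ 6.540

6.540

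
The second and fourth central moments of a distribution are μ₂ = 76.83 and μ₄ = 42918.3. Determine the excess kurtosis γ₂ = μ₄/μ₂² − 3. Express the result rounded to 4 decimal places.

μ₂² = 76.83² = 5902.84890
μ₄/μ₂² = 42918.3 / 5902.84890 = 7.27078
γ₂ = 7.27078 − 3 ≈ 4.2708

4.2708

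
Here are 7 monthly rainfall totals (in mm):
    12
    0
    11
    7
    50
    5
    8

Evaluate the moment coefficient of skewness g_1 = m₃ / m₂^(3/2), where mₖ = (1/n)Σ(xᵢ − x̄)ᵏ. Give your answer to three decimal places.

x̄ = (12 + 0 + 11 + 7 + 50 + 5 + 8) / 7 = 13.2857
deviations (xᵢ − x̄): -1.2857, -13.2857, -2.2857, -6.2857, 36.7143, -8.2857, -5.2857
Σ(xᵢ − x̄)² = 1667.4286 ⇒ m₂ = 1667.4286/7 = 238.20408
Σ(xᵢ − x̄)³ = 46164.6122 ⇒ m₃ = 46164.6122/7 = 6594.94461
m₂^(3/2) = 238.20408^(1.5) = 3676.40881
g_1 = m₃ / m₂^(3/2) = 6594.94461 / 3676.40881 ≈ 1.794

1.794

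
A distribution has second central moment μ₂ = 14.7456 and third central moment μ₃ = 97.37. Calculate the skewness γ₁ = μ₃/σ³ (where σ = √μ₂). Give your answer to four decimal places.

σ = √μ₂ = √14.7456 = 3.84000
σ³ = μ₂^(3/2) = 56.62310
γ₁ = μ₃/σ³ = 97.37 / 56.62310 ≈ 1.7196

1.7196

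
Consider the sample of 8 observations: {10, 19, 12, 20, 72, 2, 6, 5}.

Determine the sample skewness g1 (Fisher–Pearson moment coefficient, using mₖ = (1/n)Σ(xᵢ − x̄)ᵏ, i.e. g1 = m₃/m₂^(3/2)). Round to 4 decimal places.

1.9206

x̄ = (10 + 19 + 12 + 20 + 72 + 2 + 6 + 5) / 8 = 18.2500
deviations (xᵢ − x̄): -8.2500, 0.7500, -6.2500, 1.7500, 53.7500, -16.2500, -12.2500, -13.2500
Σ(xᵢ − x̄)² = 3589.5000 ⇒ m₂ = 3589.5000/8 = 448.68750
Σ(xᵢ − x̄)³ = 146031.7500 ⇒ m₃ = 146031.7500/8 = 18253.96875
m₂^(3/2) = 448.68750^(1.5) = 9504.20852
g1 = m₃ / m₂^(3/2) = 18253.96875 / 9504.20852 ≈ 1.9206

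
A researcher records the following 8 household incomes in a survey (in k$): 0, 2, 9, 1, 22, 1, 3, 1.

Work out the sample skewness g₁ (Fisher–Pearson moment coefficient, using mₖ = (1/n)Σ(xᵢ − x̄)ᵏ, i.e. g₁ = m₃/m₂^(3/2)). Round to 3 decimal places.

x̄ = (0 + 2 + 9 + 1 + 22 + 1 + 3 + 1) / 8 = 4.8750
deviations (xᵢ − x̄): -4.8750, -2.8750, 4.1250, -3.8750, 17.1250, -3.8750, -1.8750, -3.8750
Σ(xᵢ − x̄)² = 390.8750 ⇒ m₂ = 390.8750/8 = 48.85938
Σ(xᵢ − x̄)³ = 4771.5938 ⇒ m₃ = 4771.5938/8 = 596.44922
m₂^(3/2) = 48.85938^(1.5) = 341.52450
g₁ = m₃ / m₂^(3/2) = 596.44922 / 341.52450 ≈ 1.746

1.746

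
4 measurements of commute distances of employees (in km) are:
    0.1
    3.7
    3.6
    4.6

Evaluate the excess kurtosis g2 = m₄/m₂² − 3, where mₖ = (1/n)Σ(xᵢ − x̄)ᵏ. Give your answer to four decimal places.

x̄ = 3.0000
Σ(xᵢ − x̄)² = 11.8200 ⇒ m₂ = 2.95500
Σ(xᵢ − x̄)⁴ = 77.6514 ⇒ m₄ = 19.41285
m₂² = 8.73202
g2 = m₄/m₂² − 3 = 2.22318 − 3 ≈ -0.7768

-0.7768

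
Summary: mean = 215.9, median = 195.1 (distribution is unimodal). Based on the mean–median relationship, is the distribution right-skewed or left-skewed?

right-skewed

mean − median = 215.9 − 195.1 = 20.8
mean > median ⇒ the longer tail is on the right ⇒ right-skewed (positively skewed).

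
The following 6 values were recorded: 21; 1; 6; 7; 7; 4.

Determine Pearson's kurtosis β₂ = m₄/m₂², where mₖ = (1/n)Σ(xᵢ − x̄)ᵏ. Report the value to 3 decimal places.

x̄ = 7.6667
Σ(xᵢ − x̄)² = 239.3333 ⇒ m₂ = 39.88889
Σ(xᵢ − x̄)⁴ = 33769.1111 ⇒ m₄ = 5628.18519
m₂² = 1591.12346
β₂ = m₄/m₂² = 5628.18519 / 1591.12346 ≈ 3.537

3.537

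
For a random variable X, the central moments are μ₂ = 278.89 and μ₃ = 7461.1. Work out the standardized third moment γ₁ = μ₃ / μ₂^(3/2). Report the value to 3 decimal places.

σ = √μ₂ = √278.89 = 16.70000
σ³ = μ₂^(3/2) = 4657.46300
γ₁ = μ₃/σ³ = 7461.1 / 4657.46300 ≈ 1.602

1.602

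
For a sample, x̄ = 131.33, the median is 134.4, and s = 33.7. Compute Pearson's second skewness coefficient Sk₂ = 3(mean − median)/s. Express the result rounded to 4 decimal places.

Sk₂ = 3(131.33 − 134.4) / 33.7 = 3 × -3.0700 / 33.7
    = -9.2100 / 33.7 ≈ -0.2733

-0.2733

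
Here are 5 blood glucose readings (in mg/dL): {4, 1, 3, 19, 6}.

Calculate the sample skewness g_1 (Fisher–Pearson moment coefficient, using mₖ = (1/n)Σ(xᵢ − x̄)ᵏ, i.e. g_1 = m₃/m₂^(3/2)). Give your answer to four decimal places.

x̄ = (4 + 1 + 3 + 19 + 6) / 5 = 6.6000
deviations (xᵢ − x̄): -2.6000, -5.6000, -3.6000, 12.4000, -0.6000
Σ(xᵢ − x̄)² = 205.2000 ⇒ m₂ = 205.2000/5 = 41.04000
Σ(xᵢ − x̄)³ = 1666.5600 ⇒ m₃ = 1666.5600/5 = 333.31200
m₂^(3/2) = 41.04000^(1.5) = 262.91237
g_1 = m₃ / m₂^(3/2) = 333.31200 / 262.91237 ≈ 1.2678

1.2678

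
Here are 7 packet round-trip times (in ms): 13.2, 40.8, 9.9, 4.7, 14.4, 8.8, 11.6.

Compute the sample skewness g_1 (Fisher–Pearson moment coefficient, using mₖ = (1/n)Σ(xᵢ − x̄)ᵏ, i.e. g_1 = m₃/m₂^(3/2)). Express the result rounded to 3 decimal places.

1.732

x̄ = (13.2 + 40.8 + 9.9 + 4.7 + 14.4 + 8.8 + 11.6) / 7 = 14.7714
deviations (xᵢ − x̄): -1.5714, 26.0286, -4.8714, -10.0714, -0.3714, -5.9714, -3.1714
Σ(xᵢ − x̄)² = 850.9743 ⇒ m₂ = 850.9743/7 = 121.56776
Σ(xᵢ − x̄)³ = 16248.0628 ⇒ m₃ = 16248.0628/7 = 2321.15183
m₂^(3/2) = 121.56776^(1.5) = 1340.37894
g_1 = m₃ / m₂^(3/2) = 2321.15183 / 1340.37894 ≈ 1.732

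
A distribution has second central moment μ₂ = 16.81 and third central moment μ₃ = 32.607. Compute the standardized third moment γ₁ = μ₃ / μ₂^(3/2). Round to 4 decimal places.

0.4731

σ = √μ₂ = √16.81 = 4.10000
σ³ = μ₂^(3/2) = 68.92100
γ₁ = μ₃/σ³ = 32.607 / 68.92100 ≈ 0.4731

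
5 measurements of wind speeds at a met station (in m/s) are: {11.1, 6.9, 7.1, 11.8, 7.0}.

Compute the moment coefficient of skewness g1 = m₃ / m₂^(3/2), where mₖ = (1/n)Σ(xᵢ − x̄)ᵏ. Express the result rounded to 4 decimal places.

x̄ = (11.1 + 6.9 + 7.1 + 11.8 + 7.0) / 5 = 8.7800
deviations (xᵢ − x̄): 2.3200, -1.8800, -1.6800, 3.0200, -1.7800
Σ(xᵢ − x̄)² = 24.0280 ⇒ m₂ = 24.0280/5 = 4.80560
Σ(xᵢ − x̄)³ = 23.0047 ⇒ m₃ = 23.0047/5 = 4.60094
m₂^(3/2) = 4.80560^(1.5) = 10.53468
g1 = m₃ / m₂^(3/2) = 4.60094 / 10.53468 ≈ 0.4367

0.4367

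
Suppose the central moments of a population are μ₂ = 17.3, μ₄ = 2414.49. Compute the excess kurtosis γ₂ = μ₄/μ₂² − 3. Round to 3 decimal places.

μ₂² = 17.3² = 299.29000
μ₄/μ₂² = 2414.49 / 299.29000 = 8.06739
γ₂ = 8.06739 − 3 ≈ 5.067

5.067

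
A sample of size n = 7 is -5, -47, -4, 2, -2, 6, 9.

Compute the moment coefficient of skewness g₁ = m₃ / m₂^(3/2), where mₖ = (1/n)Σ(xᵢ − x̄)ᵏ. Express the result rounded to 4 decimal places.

x̄ = (-5 - 47 - 4 + 2 - 2 + 6 + 9) / 7 = -5.8571
deviations (xᵢ − x̄): 0.8571, -41.1429, 1.8571, 7.8571, 3.8571, 11.8571, 14.8571
Σ(xᵢ − x̄)² = 2134.8571 ⇒ m₂ = 2134.8571/7 = 304.97959
Σ(xᵢ − x̄)³ = -64147.9592 ⇒ m₃ = -64147.9592/7 = -9163.99417
m₂^(3/2) = 304.97959^(1.5) = 5326.06139
g₁ = m₃ / m₂^(3/2) = -9163.99417 / 5326.06139 ≈ -1.7206

-1.7206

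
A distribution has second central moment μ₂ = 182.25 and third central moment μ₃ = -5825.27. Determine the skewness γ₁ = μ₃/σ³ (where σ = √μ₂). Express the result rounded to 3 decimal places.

-2.368

σ = √μ₂ = √182.25 = 13.50000
σ³ = μ₂^(3/2) = 2460.37500
γ₁ = μ₃/σ³ = -5825.27 / 2460.37500 ≈ -2.368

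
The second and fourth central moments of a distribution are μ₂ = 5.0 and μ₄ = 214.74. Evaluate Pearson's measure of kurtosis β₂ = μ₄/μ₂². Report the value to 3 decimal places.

8.590

μ₂² = 5.0² = 25.00000
μ₄/μ₂² = 214.74 / 25.00000 = 8.58960
β₂ ≈ 8.590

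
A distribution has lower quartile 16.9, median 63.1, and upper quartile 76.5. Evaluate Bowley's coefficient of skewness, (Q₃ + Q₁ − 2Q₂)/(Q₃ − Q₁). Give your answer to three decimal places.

numerator: Q₃ + Q₁ − 2Q₂ = 76.5 + 16.9 − 2×63.1 = -32.8000
denominator: Q₃ − Q₁ = 76.5 − 16.9 = 59.6000
Bowley skewness = -32.8000 / 59.6000 ≈ -0.550

-0.550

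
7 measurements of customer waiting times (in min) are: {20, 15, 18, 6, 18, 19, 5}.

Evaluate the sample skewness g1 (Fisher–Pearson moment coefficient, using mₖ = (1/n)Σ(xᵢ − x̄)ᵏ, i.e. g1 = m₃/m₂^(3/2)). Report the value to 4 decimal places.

-0.7776

x̄ = (20 + 15 + 18 + 6 + 18 + 19 + 5) / 7 = 14.4286
deviations (xᵢ − x̄): 5.5714, 0.5714, 3.5714, -8.4286, 3.5714, 4.5714, -9.4286
Σ(xᵢ − x̄)² = 237.7143 ⇒ m₂ = 237.7143/7 = 33.95918
Σ(xᵢ − x̄)³ = -1077.1837 ⇒ m₃ = -1077.1837/7 = -153.88338
m₂^(3/2) = 33.95918^(1.5) = 197.89547
g1 = m₃ / m₂^(3/2) = -153.88338 / 197.89547 ≈ -0.7776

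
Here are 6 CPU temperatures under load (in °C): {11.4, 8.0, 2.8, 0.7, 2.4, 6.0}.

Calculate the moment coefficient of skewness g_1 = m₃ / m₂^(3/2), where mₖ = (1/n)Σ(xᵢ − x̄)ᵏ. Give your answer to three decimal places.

x̄ = (11.4 + 8.0 + 2.8 + 0.7 + 2.4 + 6.0) / 6 = 5.2167
deviations (xᵢ − x̄): 6.1833, 2.7833, -2.4167, -4.5167, -2.8167, 0.7833
Σ(xᵢ − x̄)² = 80.7683 ⇒ m₂ = 80.7683/6 = 13.46139
Σ(xᵢ − x̄)³ = 129.8526 ⇒ m₃ = 129.8526/6 = 21.64209
m₂^(3/2) = 13.46139^(1.5) = 49.38952
g_1 = m₃ / m₂^(3/2) = 21.64209 / 49.38952 ≈ 0.438

0.438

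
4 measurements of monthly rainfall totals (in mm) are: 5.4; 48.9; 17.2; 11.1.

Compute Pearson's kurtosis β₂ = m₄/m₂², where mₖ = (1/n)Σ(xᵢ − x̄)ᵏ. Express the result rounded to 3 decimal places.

2.177

x̄ = 20.6500
Σ(xᵢ − x̄)² = 1133.7300 ⇒ m₂ = 283.43250
Σ(xᵢ − x̄)⁴ = 699448.6358 ⇒ m₄ = 174862.15896
m₂² = 80333.98206
β₂ = m₄/m₂² = 174862.15896 / 80333.98206 ≈ 2.177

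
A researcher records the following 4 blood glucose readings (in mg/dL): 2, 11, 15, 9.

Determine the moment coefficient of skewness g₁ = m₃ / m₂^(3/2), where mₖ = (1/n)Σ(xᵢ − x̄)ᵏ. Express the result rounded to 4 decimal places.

-0.4440

x̄ = (2 + 11 + 15 + 9) / 4 = 9.2500
deviations (xᵢ − x̄): -7.2500, 1.7500, 5.7500, -0.2500
Σ(xᵢ − x̄)² = 88.7500 ⇒ m₂ = 88.7500/4 = 22.18750
Σ(xᵢ − x̄)³ = -185.6250 ⇒ m₃ = -185.6250/4 = -46.40625
m₂^(3/2) = 22.18750^(1.5) = 104.51113
g₁ = m₃ / m₂^(3/2) = -46.40625 / 104.51113 ≈ -0.4440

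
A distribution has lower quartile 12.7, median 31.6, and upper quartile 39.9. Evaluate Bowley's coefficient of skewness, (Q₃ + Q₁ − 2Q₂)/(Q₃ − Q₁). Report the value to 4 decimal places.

-0.3897

numerator: Q₃ + Q₁ − 2Q₂ = 39.9 + 12.7 − 2×31.6 = -10.6000
denominator: Q₃ − Q₁ = 39.9 − 12.7 = 27.2000
Bowley skewness = -10.6000 / 27.2000 ≈ -0.3897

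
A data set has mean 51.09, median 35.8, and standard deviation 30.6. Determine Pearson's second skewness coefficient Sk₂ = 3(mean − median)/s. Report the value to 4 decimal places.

1.4990

Sk₂ = 3(51.09 − 35.8) / 30.6 = 3 × 15.2900 / 30.6
    = 45.8700 / 30.6 ≈ 1.4990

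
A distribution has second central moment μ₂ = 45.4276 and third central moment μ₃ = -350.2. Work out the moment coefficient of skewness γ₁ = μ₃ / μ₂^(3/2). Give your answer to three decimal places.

σ = √μ₂ = √45.4276 = 6.74000
σ³ = μ₂^(3/2) = 306.18202
γ₁ = μ₃/σ³ = -350.2 / 306.18202 ≈ -1.144

-1.144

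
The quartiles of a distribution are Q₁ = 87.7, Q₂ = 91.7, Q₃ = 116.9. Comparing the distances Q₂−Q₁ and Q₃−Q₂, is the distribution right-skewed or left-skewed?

right-skewed

Q₂ − Q₁ = 4.0;  Q₃ − Q₂ = 25.2
Q₃ − Q₂ > Q₂ − Q₁ ⇒ the upper half is more spread out ⇒ right-skewed.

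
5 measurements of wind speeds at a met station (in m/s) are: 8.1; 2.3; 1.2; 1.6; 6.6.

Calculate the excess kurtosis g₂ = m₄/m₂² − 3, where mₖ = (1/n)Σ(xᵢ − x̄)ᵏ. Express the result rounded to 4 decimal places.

x̄ = 3.9600
Σ(xᵢ − x̄)² = 40.0520 ⇒ m₂ = 8.01040
Σ(xᵢ − x̄)⁴ = 438.9828 ⇒ m₄ = 87.79656
m₂² = 64.16651
g₂ = m₄/m₂² − 3 = 1.36826 − 3 ≈ -1.6317

-1.6317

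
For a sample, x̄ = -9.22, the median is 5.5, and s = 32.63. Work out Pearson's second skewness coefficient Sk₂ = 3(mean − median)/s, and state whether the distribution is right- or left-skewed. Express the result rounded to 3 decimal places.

Sk₂ = 3(-9.22 − 5.5) / 32.63 = 3 × -14.7200 / 32.63
    = -44.1600 / 32.63 ≈ -1.353
Sk₂ < 0 ⇒ mean < median ⇒ left-skewed (negative skew).

-1.353, left-skewed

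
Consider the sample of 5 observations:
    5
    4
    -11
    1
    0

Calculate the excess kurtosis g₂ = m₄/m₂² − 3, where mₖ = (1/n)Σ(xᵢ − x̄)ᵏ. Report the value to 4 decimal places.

-0.2364

x̄ = -0.2000
Σ(xᵢ − x̄)² = 162.8000 ⇒ m₂ = 32.56000
Σ(xᵢ − x̄)⁴ = 14649.2960 ⇒ m₄ = 2929.85920
m₂² = 1060.15360
g₂ = m₄/m₂² − 3 = 2.76362 − 3 ≈ -0.2364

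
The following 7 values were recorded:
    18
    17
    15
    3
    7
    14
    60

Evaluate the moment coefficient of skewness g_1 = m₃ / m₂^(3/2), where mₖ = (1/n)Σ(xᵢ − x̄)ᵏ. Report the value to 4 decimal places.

1.6720

x̄ = (18 + 17 + 15 + 3 + 7 + 14 + 60) / 7 = 19.1429
deviations (xᵢ − x̄): -1.1429, -2.1429, -4.1429, -16.1429, -12.1429, -5.1429, 40.8571
Σ(xᵢ − x̄)² = 2126.8571 ⇒ m₂ = 2126.8571/7 = 303.83673
Σ(xᵢ − x̄)³ = 61987.4694 ⇒ m₃ = 61987.4694/7 = 8855.35277
m₂^(3/2) = 303.83673^(1.5) = 5296.15175
g_1 = m₃ / m₂^(3/2) = 8855.35277 / 5296.15175 ≈ 1.6720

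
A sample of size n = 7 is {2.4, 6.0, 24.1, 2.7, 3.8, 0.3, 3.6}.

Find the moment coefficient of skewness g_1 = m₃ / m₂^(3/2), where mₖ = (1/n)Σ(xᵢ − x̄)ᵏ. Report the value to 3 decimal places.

x̄ = (2.4 + 6.0 + 24.1 + 2.7 + 3.8 + 0.3 + 3.6) / 7 = 6.1286
deviations (xᵢ − x̄): -3.7286, -0.1286, 17.9714, -3.4286, -2.3286, -5.8286, -2.5286
Σ(xᵢ − x̄)² = 394.4343 ⇒ m₂ = 394.4343/7 = 56.34776
Σ(xᵢ − x̄)³ = 5485.3292 ⇒ m₃ = 5485.3292/7 = 783.61845
m₂^(3/2) = 56.34776^(1.5) = 422.97522
g_1 = m₃ / m₂^(3/2) = 783.61845 / 422.97522 ≈ 1.853

1.853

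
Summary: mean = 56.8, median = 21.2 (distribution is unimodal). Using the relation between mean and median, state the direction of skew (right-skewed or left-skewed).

mean − median = 56.8 − 21.2 = 35.6
mean > median ⇒ the longer tail is on the right ⇒ right-skewed (positively skewed).

right-skewed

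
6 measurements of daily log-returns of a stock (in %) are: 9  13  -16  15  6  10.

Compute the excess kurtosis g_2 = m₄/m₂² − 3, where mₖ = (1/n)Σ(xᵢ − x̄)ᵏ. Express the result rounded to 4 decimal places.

0.6753

x̄ = 6.1667
Σ(xᵢ − x̄)² = 638.8333 ⇒ m₂ = 106.47222
Σ(xᵢ − x̄)⁴ = 249984.8194 ⇒ m₄ = 41664.13657
m₂² = 11336.33410
g_2 = m₄/m₂² − 3 = 3.67527 − 3 ≈ 0.6753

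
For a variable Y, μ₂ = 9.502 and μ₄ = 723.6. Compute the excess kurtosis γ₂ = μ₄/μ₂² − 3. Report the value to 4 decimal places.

5.0144

μ₂² = 9.502² = 90.28800
μ₄/μ₂² = 723.6 / 90.28800 = 8.01435
γ₂ = 8.01435 − 3 ≈ 5.0144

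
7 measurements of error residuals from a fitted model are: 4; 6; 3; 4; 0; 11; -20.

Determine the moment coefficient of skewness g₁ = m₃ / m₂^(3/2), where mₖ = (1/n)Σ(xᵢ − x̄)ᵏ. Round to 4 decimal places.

x̄ = (4 + 6 + 3 + 4 + 0 + 11 - 20) / 7 = 1.1429
deviations (xᵢ − x̄): 2.8571, 4.8571, 1.8571, 2.8571, -1.1429, 9.8571, -21.1429
Σ(xᵢ − x̄)² = 588.8571 ⇒ m₂ = 588.8571/7 = 84.12245
Σ(xᵢ − x̄)³ = -8327.3878 ⇒ m₃ = -8327.3878/7 = -1189.62682
m₂^(3/2) = 84.12245^(1.5) = 771.55673
g₁ = m₃ / m₂^(3/2) = -1189.62682 / 771.55673 ≈ -1.5419

-1.5419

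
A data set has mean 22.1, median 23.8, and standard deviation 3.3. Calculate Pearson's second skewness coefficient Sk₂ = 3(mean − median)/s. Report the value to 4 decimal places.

-1.5455

Sk₂ = 3(22.1 − 23.8) / 3.3 = 3 × -1.7000 / 3.3
    = -5.1000 / 3.3 ≈ -1.5455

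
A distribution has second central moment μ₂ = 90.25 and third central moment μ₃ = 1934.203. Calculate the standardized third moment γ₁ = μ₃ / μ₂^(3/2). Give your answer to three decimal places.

2.256

σ = √μ₂ = √90.25 = 9.50000
σ³ = μ₂^(3/2) = 857.37500
γ₁ = μ₃/σ³ = 1934.203 / 857.37500 ≈ 2.256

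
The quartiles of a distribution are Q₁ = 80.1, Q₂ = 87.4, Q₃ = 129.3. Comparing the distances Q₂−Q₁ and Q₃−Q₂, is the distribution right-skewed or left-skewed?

Q₂ − Q₁ = 7.3;  Q₃ − Q₂ = 41.9
Q₃ − Q₂ > Q₂ − Q₁ ⇒ the upper half is more spread out ⇒ right-skewed.

right-skewed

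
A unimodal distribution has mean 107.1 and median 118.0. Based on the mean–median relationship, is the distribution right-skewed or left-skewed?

mean − median = 107.1 − 118.0 = -10.9
mean < median ⇒ the longer tail is on the left ⇒ left-skewed (negatively skewed).

left-skewed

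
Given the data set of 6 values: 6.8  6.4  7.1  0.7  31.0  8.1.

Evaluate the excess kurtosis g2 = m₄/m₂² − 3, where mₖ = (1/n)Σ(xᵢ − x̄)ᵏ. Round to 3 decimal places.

x̄ = 10.0167
Σ(xᵢ − x̄)² = 562.7083 ⇒ m₂ = 93.78472
Σ(xᵢ − x̄)⁴ = 201762.6393 ⇒ m₄ = 33627.10655
m₂² = 8795.57412
g2 = m₄/m₂² − 3 = 3.82318 − 3 ≈ 0.823

0.823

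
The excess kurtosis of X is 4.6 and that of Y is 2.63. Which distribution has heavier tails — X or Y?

X

Higher excess kurtosis ⇒ heavier tails relative to the normal distribution.
4.6 vs 2.63: the larger is 4.6, so X has heavier tails.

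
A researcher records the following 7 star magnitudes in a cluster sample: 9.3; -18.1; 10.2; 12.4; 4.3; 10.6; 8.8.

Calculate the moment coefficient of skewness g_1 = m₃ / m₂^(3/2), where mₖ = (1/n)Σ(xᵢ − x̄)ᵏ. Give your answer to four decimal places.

x̄ = (9.3 - 18.1 + 10.2 + 12.4 + 4.3 + 10.6 + 8.8) / 7 = 5.3571
deviations (xᵢ − x̄): 3.9429, -23.4571, 4.8429, 7.0429, -1.0571, 5.2429, 3.4429
Σ(xᵢ − x̄)² = 679.2971 ⇒ m₂ = 679.2971/7 = 97.04245
Σ(xᵢ − x̄)³ = -12199.0442 ⇒ m₃ = -12199.0442/7 = -1742.72061
m₂^(3/2) = 97.04245^(1.5) = 955.96639
g_1 = m₃ / m₂^(3/2) = -1742.72061 / 955.96639 ≈ -1.8230

-1.8230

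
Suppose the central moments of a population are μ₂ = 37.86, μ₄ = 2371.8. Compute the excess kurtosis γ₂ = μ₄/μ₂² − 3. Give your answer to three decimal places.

μ₂² = 37.86² = 1433.37960
μ₄/μ₂² = 2371.8 / 1433.37960 = 1.65469
γ₂ = 1.65469 − 3 ≈ -1.345

-1.345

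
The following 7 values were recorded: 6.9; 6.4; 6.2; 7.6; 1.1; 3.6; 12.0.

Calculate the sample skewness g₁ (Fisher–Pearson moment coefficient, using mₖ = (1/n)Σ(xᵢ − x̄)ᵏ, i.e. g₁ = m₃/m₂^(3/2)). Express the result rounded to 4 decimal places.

0.1674

x̄ = (6.9 + 6.4 + 6.2 + 7.6 + 1.1 + 3.6 + 12.0) / 7 = 6.2571
deviations (xᵢ − x̄): 0.6429, 0.1429, -0.0571, 1.3429, -5.1571, -2.6571, 5.7429
Σ(xᵢ − x̄)² = 68.8771 ⇒ m₂ = 68.8771/7 = 9.83959
Σ(xᵢ − x̄)³ = 36.1712 ⇒ m₃ = 36.1712/7 = 5.16731
m₂^(3/2) = 9.83959^(1.5) = 30.86495
g₁ = m₃ / m₂^(3/2) = 5.16731 / 30.86495 ≈ 0.1674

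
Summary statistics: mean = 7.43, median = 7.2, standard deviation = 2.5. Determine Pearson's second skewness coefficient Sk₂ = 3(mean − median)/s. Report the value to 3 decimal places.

Sk₂ = 3(7.43 − 7.2) / 2.5 = 3 × 0.2300 / 2.5
    = 0.6900 / 2.5 ≈ 0.276

0.276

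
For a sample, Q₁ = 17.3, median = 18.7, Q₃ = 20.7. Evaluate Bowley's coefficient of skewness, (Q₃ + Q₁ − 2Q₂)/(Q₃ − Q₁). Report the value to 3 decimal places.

numerator: Q₃ + Q₁ − 2Q₂ = 20.7 + 17.3 − 2×18.7 = 0.6000
denominator: Q₃ − Q₁ = 20.7 − 17.3 = 3.4000
Bowley skewness = 0.6000 / 3.4000 ≈ 0.176

0.176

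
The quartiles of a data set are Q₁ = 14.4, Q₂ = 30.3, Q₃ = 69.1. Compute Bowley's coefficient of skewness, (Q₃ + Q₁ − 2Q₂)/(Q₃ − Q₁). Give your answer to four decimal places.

numerator: Q₃ + Q₁ − 2Q₂ = 69.1 + 14.4 − 2×30.3 = 22.9000
denominator: Q₃ − Q₁ = 69.1 − 14.4 = 54.7000
Bowley skewness = 22.9000 / 54.7000 ≈ 0.4186

0.4186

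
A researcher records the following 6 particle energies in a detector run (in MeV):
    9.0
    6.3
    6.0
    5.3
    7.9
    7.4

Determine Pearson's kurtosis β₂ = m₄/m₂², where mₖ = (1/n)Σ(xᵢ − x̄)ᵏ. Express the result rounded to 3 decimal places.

1.817

x̄ = 6.9833
Σ(xᵢ − x̄)² = 9.3483 ⇒ m₂ = 1.55806
Σ(xᵢ − x̄)⁴ = 26.4586 ⇒ m₄ = 4.40977
m₂² = 2.42754
β₂ = m₄/m₂² = 4.40977 / 2.42754 ≈ 1.817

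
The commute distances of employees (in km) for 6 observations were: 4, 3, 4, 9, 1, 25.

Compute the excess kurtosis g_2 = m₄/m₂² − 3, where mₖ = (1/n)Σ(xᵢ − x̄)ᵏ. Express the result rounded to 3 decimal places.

0.573

x̄ = 7.6667
Σ(xᵢ − x̄)² = 395.3333 ⇒ m₂ = 65.88889
Σ(xᵢ − x̄)⁴ = 93081.1111 ⇒ m₄ = 15513.51852
m₂² = 4341.34568
g_2 = m₄/m₂² − 3 = 3.57344 − 3 ≈ 0.573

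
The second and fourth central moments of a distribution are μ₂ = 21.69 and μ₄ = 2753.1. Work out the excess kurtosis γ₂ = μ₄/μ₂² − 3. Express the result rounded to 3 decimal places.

μ₂² = 21.69² = 470.45610
μ₄/μ₂² = 2753.1 / 470.45610 = 5.85198
γ₂ = 5.85198 − 3 ≈ 2.852

2.852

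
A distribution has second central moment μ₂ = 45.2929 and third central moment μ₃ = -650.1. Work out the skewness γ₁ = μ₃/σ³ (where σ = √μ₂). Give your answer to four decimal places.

-2.1327

σ = √μ₂ = √45.2929 = 6.73000
σ³ = μ₂^(3/2) = 304.82122
γ₁ = μ₃/σ³ = -650.1 / 304.82122 ≈ -2.1327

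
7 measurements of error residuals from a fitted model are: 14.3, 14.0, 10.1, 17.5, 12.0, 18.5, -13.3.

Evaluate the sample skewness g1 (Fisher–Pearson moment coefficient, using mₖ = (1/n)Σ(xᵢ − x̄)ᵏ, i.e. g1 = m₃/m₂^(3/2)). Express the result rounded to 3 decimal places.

x̄ = (14.3 + 14.0 + 10.1 + 17.5 + 12.0 + 18.5 - 13.3) / 7 = 10.4429
deviations (xᵢ − x̄): 3.8571, 3.5571, -0.3429, 7.0571, 1.5571, 8.0571, -23.7429
Σ(xᵢ − x̄)² = 708.5171 ⇒ m₂ = 708.5171/7 = 101.21673
Σ(xᵢ − x̄)³ = -12403.7526 ⇒ m₃ = -12403.7526/7 = -1771.96466
m₂^(3/2) = 101.21673^(1.5) = 1018.30642
g1 = m₃ / m₂^(3/2) = -1771.96466 / 1018.30642 ≈ -1.740

-1.740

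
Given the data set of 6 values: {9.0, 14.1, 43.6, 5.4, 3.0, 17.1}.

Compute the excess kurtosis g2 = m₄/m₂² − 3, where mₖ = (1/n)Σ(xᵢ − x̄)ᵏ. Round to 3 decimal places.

x̄ = 15.3667
Σ(xᵢ − x̄)² = 1094.5333 ⇒ m₂ = 182.42222
Σ(xᵢ − x̄)⁴ = 670312.9840 ⇒ m₄ = 111718.83067
m₂² = 33277.86716
g2 = m₄/m₂² − 3 = 3.35715 − 3 ≈ 0.357

0.357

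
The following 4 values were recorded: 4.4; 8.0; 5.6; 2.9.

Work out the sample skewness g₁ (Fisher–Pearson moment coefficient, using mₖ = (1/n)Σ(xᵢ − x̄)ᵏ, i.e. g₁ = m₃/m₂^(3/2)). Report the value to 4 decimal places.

x̄ = (4.4 + 8.0 + 5.6 + 2.9) / 4 = 5.2250
deviations (xᵢ − x̄): -0.8250, 2.7750, 0.3750, -2.3250
Σ(xᵢ − x̄)² = 13.9275 ⇒ m₂ = 13.9275/4 = 3.48188
Σ(xᵢ − x̄)³ = 8.2924 ⇒ m₃ = 8.2924/4 = 2.07309
m₂^(3/2) = 3.48188^(1.5) = 6.49710
g₁ = m₃ / m₂^(3/2) = 2.07309 / 6.49710 ≈ 0.3191

0.3191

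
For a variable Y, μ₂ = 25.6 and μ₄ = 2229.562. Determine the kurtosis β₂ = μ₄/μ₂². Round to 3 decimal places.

3.402

μ₂² = 25.6² = 655.36000
μ₄/μ₂² = 2229.562 / 655.36000 = 3.40204
β₂ ≈ 3.402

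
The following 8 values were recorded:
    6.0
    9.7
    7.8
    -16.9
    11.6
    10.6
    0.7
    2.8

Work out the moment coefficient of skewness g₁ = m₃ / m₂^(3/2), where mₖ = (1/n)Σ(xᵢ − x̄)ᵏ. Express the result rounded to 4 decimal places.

x̄ = (6.0 + 9.7 + 7.8 - 16.9 + 11.6 + 10.6 + 0.7 + 2.8) / 8 = 4.0375
deviations (xᵢ − x̄): 1.9625, 5.6625, 3.7625, -20.9375, 7.5625, 6.5625, -3.3375, -1.2375
Σ(xᵢ − x̄)² = 601.3788 ⇒ m₂ = 601.3788/8 = 75.17234
Σ(xᵢ − x̄)³ = -8260.1125 ⇒ m₃ = -8260.1125/8 = -1032.51407
m₂^(3/2) = 75.17234^(1.5) = 651.75915
g₁ = m₃ / m₂^(3/2) = -1032.51407 / 651.75915 ≈ -1.5842

-1.5842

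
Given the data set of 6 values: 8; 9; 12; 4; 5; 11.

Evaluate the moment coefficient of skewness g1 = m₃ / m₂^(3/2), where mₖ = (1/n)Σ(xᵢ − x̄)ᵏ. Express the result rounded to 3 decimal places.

x̄ = (8 + 9 + 12 + 4 + 5 + 11) / 6 = 8.1667
deviations (xᵢ − x̄): -0.1667, 0.8333, 3.8333, -4.1667, -3.1667, 2.8333
Σ(xᵢ − x̄)² = 50.8333 ⇒ m₂ = 50.8333/6 = 8.47222
Σ(xᵢ − x̄)³ = -24.4444 ⇒ m₃ = -24.4444/6 = -4.07407
m₂^(3/2) = 8.47222^(1.5) = 24.66017
g1 = m₃ / m₂^(3/2) = -4.07407 / 24.66017 ≈ -0.165

-0.165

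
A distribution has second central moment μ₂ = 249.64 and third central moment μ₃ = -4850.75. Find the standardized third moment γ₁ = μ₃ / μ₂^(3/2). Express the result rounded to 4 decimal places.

σ = √μ₂ = √249.64 = 15.80000
σ³ = μ₂^(3/2) = 3944.31200
γ₁ = μ₃/σ³ = -4850.75 / 3944.31200 ≈ -1.2298

-1.2298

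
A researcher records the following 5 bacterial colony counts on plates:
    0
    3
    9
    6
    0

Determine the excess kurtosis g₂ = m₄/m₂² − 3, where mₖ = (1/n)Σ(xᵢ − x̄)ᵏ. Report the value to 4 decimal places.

x̄ = 3.6000
Σ(xᵢ − x̄)² = 61.2000 ⇒ m₂ = 12.24000
Σ(xᵢ − x̄)⁴ = 1219.5360 ⇒ m₄ = 243.90720
m₂² = 149.81760
g₂ = m₄/m₂² − 3 = 1.62803 − 3 ≈ -1.3720

-1.3720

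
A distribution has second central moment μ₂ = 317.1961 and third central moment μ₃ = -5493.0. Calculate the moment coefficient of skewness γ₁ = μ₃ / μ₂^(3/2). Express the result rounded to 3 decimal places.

-0.972

σ = √μ₂ = √317.1961 = 17.81000
σ³ = μ₂^(3/2) = 5649.26254
γ₁ = μ₃/σ³ = -5493.0 / 5649.26254 ≈ -0.972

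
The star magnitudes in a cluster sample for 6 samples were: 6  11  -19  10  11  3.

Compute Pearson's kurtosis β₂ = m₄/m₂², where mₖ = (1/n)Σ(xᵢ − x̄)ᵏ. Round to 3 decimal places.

x̄ = 3.6667
Σ(xᵢ − x̄)² = 667.3333 ⇒ m₂ = 111.22222
Σ(xᵢ − x̄)⁴ = 271390.4444 ⇒ m₄ = 45231.74074
m₂² = 12370.38272
β₂ = m₄/m₂² = 45231.74074 / 12370.38272 ≈ 3.656

3.656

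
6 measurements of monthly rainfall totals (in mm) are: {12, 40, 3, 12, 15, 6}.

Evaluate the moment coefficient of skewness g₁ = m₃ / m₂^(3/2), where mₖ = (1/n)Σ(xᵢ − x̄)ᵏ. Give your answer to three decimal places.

x̄ = (12 + 40 + 3 + 12 + 15 + 6) / 6 = 14.6667
deviations (xᵢ − x̄): -2.6667, 25.3333, -11.6667, -2.6667, 0.3333, -8.6667
Σ(xᵢ − x̄)² = 867.3333 ⇒ m₂ = 867.3333/6 = 144.55556
Σ(xᵢ − x̄)³ = 13981.5556 ⇒ m₃ = 13981.5556/6 = 2330.25926
m₂^(3/2) = 144.55556^(1.5) = 1738.00964
g₁ = m₃ / m₂^(3/2) = 2330.25926 / 1738.00964 ≈ 1.341

1.341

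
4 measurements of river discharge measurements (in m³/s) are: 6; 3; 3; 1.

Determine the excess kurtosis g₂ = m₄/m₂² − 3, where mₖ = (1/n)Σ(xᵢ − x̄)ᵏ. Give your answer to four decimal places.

x̄ = 3.2500
Σ(xᵢ − x̄)² = 12.7500 ⇒ m₂ = 3.18750
Σ(xᵢ − x̄)⁴ = 82.8281 ⇒ m₄ = 20.70703
m₂² = 10.16016
g₂ = m₄/m₂² − 3 = 2.03806 − 3 ≈ -0.9619

-0.9619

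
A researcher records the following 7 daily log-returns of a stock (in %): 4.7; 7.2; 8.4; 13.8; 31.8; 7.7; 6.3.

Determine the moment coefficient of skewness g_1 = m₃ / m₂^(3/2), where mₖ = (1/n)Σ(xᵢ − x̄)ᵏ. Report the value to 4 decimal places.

1.6969

x̄ = (4.7 + 7.2 + 8.4 + 13.8 + 31.8 + 7.7 + 6.3) / 7 = 11.4143
deviations (xᵢ − x̄): -6.7143, -4.2143, -3.0143, 2.3857, 20.3857, -3.7143, -5.1143
Σ(xᵢ − x̄)² = 533.1486 ⇒ m₂ = 533.1486/7 = 76.16408
Σ(xᵢ − x̄)³ = 7895.4838 ⇒ m₃ = 7895.4838/7 = 1127.92625
m₂^(3/2) = 76.16408^(1.5) = 664.69944
g_1 = m₃ / m₂^(3/2) = 1127.92625 / 664.69944 ≈ 1.6969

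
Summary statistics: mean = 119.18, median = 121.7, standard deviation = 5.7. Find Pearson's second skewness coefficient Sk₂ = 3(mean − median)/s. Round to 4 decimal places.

Sk₂ = 3(119.18 − 121.7) / 5.7 = 3 × -2.5200 / 5.7
    = -7.5600 / 5.7 ≈ -1.3263

-1.3263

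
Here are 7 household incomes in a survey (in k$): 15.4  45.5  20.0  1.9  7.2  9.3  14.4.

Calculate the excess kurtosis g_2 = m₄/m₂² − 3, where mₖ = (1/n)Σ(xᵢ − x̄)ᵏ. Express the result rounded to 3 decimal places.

0.750

x̄ = 16.2429
Σ(xᵢ − x̄)² = 1209.8971 ⇒ m₂ = 172.84245
Σ(xᵢ − x̄)⁴ = 784243.8949 ⇒ m₄ = 112034.84213
m₂² = 29874.51217
g_2 = m₄/m₂² − 3 = 3.75018 − 3 ≈ 0.750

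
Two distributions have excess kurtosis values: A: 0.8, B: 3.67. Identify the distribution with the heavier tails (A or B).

B

Higher excess kurtosis ⇒ heavier tails relative to the normal distribution.
0.8 vs 3.67: the larger is 3.67, so B has heavier tails.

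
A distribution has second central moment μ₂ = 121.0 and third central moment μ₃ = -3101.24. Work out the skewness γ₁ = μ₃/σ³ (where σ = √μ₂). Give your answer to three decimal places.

-2.330

σ = √μ₂ = √121.0 = 11.00000
σ³ = μ₂^(3/2) = 1331.00000
γ₁ = μ₃/σ³ = -3101.24 / 1331.00000 ≈ -2.330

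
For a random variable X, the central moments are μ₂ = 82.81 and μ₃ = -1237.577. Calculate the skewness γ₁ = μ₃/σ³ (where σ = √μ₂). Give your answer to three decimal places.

-1.642

σ = √μ₂ = √82.81 = 9.10000
σ³ = μ₂^(3/2) = 753.57100
γ₁ = μ₃/σ³ = -1237.577 / 753.57100 ≈ -1.642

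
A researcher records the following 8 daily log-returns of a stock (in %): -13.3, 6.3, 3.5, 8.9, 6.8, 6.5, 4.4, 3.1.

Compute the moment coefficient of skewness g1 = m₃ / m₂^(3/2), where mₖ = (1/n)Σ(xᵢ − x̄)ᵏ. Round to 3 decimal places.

x̄ = (-13.3 + 6.3 + 3.5 + 8.9 + 6.8 + 6.5 + 4.4 + 3.1) / 8 = 3.2750
deviations (xᵢ − x̄): -16.5750, 3.0250, 0.2250, 5.6250, 3.5250, 3.2250, 1.1250, -0.1750
Σ(xᵢ − x̄)² = 339.6950 ⇒ m₂ = 339.6950/8 = 42.46188
Σ(xᵢ − x̄)³ = -4269.2287 ⇒ m₃ = -4269.2287/8 = -533.65359
m₂^(3/2) = 42.46188^(1.5) = 276.69337
g1 = m₃ / m₂^(3/2) = -533.65359 / 276.69337 ≈ -1.929

-1.929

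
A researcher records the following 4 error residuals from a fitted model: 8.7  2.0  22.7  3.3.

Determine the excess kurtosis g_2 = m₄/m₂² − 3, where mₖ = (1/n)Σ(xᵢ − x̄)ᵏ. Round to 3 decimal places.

-0.940

x̄ = 9.1750
Σ(xᵢ − x̄)² = 269.1475 ⇒ m₂ = 67.28687
Σ(xᵢ − x̄)⁴ = 37303.4183 ⇒ m₄ = 9325.85458
m₂² = 4527.52355
g_2 = m₄/m₂² − 3 = 2.05981 − 3 ≈ -0.940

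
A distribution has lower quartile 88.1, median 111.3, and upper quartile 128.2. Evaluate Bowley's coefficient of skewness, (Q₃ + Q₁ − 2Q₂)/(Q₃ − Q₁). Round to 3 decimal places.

numerator: Q₃ + Q₁ − 2Q₂ = 128.2 + 88.1 − 2×111.3 = -6.3000
denominator: Q₃ − Q₁ = 128.2 − 88.1 = 40.1000
Bowley skewness = -6.3000 / 40.1000 ≈ -0.157

-0.157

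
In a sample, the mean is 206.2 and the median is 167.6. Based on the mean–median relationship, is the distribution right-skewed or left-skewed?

mean − median = 206.2 − 167.6 = 38.6
mean > median ⇒ the longer tail is on the right ⇒ right-skewed (positively skewed).

right-skewed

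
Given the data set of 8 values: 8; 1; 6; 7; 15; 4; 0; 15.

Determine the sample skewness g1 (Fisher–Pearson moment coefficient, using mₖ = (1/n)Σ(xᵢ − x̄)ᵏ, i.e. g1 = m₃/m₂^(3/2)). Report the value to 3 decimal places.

x̄ = (8 + 1 + 6 + 7 + 15 + 4 + 0 + 15) / 8 = 7.0000
deviations (xᵢ − x̄): 1.0000, -6.0000, -1.0000, 0.0000, 8.0000, -3.0000, -7.0000, 8.0000
Σ(xᵢ − x̄)² = 224.0000 ⇒ m₂ = 224.0000/8 = 28.00000
Σ(xᵢ − x̄)³ = 438.0000 ⇒ m₃ = 438.0000/8 = 54.75000
m₂^(3/2) = 28.00000^(1.5) = 148.16207
g1 = m₃ / m₂^(3/2) = 54.75000 / 148.16207 ≈ 0.370

0.370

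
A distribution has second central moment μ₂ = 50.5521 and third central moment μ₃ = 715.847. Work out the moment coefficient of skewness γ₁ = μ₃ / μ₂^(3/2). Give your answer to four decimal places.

σ = √μ₂ = √50.5521 = 7.11000
σ³ = μ₂^(3/2) = 359.42543
γ₁ = μ₃/σ³ = 715.847 / 359.42543 ≈ 1.9916

1.9916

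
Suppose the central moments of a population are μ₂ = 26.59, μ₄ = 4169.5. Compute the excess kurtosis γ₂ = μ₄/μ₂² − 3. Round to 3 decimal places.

μ₂² = 26.59² = 707.02810
μ₄/μ₂² = 4169.5 / 707.02810 = 5.89722
γ₂ = 5.89722 − 3 ≈ 2.897

2.897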